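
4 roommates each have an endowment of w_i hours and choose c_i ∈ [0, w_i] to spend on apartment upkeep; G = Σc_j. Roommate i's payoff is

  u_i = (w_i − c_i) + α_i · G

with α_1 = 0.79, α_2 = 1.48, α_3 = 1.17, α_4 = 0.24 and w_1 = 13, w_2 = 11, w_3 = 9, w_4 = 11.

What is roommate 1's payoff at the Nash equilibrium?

28.8

∂u_i/∂c_i = α_i − 1, so roommate i contributes w_i if α_i > 1, else 0.
α_i > 1 for i ∈ {2, 3}; NE contributions (0, 11, 9, 0), G = 20.
u_1 = (13 − 0) + 0.79·20 = 28.8.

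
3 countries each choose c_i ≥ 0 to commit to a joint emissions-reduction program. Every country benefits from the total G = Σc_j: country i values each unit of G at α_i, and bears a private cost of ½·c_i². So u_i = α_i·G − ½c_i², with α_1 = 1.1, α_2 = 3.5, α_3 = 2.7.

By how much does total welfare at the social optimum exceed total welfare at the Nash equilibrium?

Country i's FOC: ∂u_i/∂c_i = α_i − c_i = 0, so c_i* = α_i.
NE contributions = (1.1, 3.5, 2.7); G = 7.3.
W^NE = (Σα)·G − ½Σα_i² = 7.3² − ½·20.75 = 42.915.
Planner sets c_i = Σα_j = 7.3 for every i, so G^SO = 3·7.3 = 21.9.
W^SO = (Σα)·G^SO − ½·3·(Σα)² = (3/2)·7.3² = 79.935.
Deadweight loss = W^SO − W^NE = 37.02.

37.02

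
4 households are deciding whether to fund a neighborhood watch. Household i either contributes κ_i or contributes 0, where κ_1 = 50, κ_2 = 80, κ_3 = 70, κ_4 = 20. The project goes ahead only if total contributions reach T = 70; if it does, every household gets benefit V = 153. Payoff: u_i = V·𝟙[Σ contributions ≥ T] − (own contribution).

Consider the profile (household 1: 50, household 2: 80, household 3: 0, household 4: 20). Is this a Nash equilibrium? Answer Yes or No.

No

Total = 150 ≥ 70: provided.
Household 1 (pledges 50, payoff 103): dropping to 0 → total 100, payoff 153. Profitable deviation.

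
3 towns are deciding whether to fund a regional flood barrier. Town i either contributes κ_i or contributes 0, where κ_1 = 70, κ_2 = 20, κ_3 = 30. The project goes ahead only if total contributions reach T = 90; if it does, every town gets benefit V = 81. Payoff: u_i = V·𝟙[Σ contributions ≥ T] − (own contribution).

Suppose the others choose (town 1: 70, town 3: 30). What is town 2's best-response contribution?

0

Others' total = 100 ≥ 90; contributing adds cost 20 for no extra benefit.
Best response: 0.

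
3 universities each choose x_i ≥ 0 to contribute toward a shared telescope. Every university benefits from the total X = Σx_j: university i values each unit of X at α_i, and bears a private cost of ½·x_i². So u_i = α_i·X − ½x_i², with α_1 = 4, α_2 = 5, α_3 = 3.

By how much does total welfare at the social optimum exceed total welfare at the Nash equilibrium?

97

University i's FOC: ∂u_i/∂x_i = α_i − x_i = 0, so x_i* = α_i.
NE contributions = (4, 5, 3); X = 12.
W^NE = (Σα)·X − ½Σα_i² = 12² − ½·50 = 119.
Planner sets x_i = Σα_j = 12 for every i, so X^SO = 3·12 = 36.
W^SO = (Σα)·X^SO − ½·3·(Σα)² = (3/2)·12² = 216.
Deadweight loss = W^SO − W^NE = 97.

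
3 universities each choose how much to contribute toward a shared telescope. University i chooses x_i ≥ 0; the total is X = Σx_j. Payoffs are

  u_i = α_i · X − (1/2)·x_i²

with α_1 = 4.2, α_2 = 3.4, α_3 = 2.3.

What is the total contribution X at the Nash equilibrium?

University i's FOC: ∂u_i/∂x_i = α_i − x_i = 0, so x_i* = α_i.
NE contributions = (4.2, 3.4, 2.3); X = 9.9.

9.9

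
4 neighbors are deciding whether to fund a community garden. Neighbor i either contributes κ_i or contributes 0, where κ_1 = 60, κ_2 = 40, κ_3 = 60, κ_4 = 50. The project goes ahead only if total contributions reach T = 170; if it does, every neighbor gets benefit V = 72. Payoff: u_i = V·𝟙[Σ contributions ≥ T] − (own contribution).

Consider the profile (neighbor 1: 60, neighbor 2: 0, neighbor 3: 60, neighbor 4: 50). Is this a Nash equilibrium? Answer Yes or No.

Yes

Total = 170 ≥ 170: provided.
Neighbor 1 (pledges 60, payoff 12): dropping to 0 → total 110, payoff 0. No gain.
Neighbor 2 (pledges 0, payoff 72): pledging 40 → total 210, payoff 32. No gain.
Neighbor 3 (pledges 60, payoff 12): dropping to 0 → total 110, payoff 0. No gain.
Neighbor 4 (pledges 50, payoff 22): dropping to 0 → total 120, payoff 0. No gain.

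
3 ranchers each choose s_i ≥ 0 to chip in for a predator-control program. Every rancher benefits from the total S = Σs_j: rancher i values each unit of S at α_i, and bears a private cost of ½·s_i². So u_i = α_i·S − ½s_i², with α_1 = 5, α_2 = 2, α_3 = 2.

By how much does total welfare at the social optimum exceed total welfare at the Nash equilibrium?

Rancher i's FOC: ∂u_i/∂s_i = α_i − s_i = 0, so s_i* = α_i.
NE contributions = (5, 2, 2); S = 9.
W^NE = (Σα)·S − ½Σα_i² = 9² − ½·33 = 64.5.
Planner sets s_i = Σα_j = 9 for every i, so S^SO = 3·9 = 27.
W^SO = (Σα)·S^SO − ½·3·(Σα)² = (3/2)·9² = 121.5.
Deadweight loss = W^SO − W^NE = 57.

57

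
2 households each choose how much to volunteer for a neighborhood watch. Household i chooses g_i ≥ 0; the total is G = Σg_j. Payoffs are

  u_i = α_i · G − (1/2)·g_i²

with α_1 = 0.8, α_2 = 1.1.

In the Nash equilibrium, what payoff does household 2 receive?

Household i's FOC: ∂u_i/∂g_i = α_i − g_i = 0, so g_i* = α_i.
NE contributions = (0.8, 1.1); G = 1.9.
u_2 = α_2·G − ½·(g_2)² = 1.1·1.9 − ½·1.1² = 1.485.

1.485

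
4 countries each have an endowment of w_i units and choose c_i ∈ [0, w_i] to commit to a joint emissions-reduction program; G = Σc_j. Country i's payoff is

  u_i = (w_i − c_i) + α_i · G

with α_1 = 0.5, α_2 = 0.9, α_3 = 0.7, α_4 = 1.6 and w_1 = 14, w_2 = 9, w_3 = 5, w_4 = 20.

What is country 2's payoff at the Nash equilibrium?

∂u_i/∂c_i = α_i − 1, so country i contributes w_i if α_i > 1, else 0.
α_i > 1 for i ∈ {4}; NE contributions (0, 0, 0, 20), G = 20.
u_2 = (9 − 0) + 0.9·20 = 27.

27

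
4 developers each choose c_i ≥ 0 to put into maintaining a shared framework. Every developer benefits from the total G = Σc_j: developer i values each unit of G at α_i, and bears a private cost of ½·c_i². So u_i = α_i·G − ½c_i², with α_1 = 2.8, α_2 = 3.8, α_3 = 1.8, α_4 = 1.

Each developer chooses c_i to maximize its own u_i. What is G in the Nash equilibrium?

9.4

Developer i's FOC: ∂u_i/∂c_i = α_i − c_i = 0, so c_i* = α_i.
NE contributions = (2.8, 3.8, 1.8, 1); G = 9.4.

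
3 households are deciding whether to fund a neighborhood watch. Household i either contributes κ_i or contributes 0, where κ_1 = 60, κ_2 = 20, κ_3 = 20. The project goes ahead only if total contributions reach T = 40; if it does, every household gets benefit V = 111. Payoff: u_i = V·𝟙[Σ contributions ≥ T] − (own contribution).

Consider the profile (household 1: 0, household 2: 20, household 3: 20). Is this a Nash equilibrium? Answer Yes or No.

Total = 40 ≥ 40: provided.
Household 1 (pledges 0, payoff 111): pledging 60 → total 100, payoff 51. No gain.
Household 2 (pledges 20, payoff 91): dropping to 0 → total 20, payoff 0. No gain.
Household 3 (pledges 20, payoff 91): dropping to 0 → total 20, payoff 0. No gain.

Yes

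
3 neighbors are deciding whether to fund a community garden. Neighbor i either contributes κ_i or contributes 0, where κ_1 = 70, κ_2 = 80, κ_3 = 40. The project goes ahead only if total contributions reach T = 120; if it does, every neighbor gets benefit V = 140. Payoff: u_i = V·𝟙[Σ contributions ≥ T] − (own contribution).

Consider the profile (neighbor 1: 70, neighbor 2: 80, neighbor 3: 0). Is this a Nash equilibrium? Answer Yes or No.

Total = 150 ≥ 120: provided.
Neighbor 1 (pledges 70, payoff 70): dropping to 0 → total 80, payoff 0. No gain.
Neighbor 2 (pledges 80, payoff 60): dropping to 0 → total 70, payoff 0. No gain.
Neighbor 3 (pledges 0, payoff 140): pledging 40 → total 190, payoff 100. No gain.

Yes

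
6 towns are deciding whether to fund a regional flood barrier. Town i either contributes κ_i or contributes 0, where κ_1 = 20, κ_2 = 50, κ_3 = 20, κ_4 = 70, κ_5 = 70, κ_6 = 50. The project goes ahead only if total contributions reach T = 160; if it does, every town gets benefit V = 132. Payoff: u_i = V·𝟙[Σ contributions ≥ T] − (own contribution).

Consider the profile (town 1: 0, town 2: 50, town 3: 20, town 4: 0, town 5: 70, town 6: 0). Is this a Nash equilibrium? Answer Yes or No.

Total = 140 < 160: not provided.
Town 1 (pledges 0, payoff 0): pledging 20 → total 160, payoff 112. Profitable deviation.

No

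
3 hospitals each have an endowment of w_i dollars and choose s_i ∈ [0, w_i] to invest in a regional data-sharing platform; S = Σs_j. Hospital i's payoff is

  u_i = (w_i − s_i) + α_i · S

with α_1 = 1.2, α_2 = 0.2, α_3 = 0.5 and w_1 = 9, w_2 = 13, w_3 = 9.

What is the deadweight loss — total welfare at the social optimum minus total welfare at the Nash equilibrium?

19.8

∂u_i/∂s_i = α_i − 1, so hospital i contributes w_i if α_i > 1, else 0.
α_i > 1 for i ∈ {1}; NE contributions (9, 0, 0), S = 9.
W^NE = Σw_i − S^NE + (Σα_i)·S^NE = 31 + 0.9·9 = 39.1.
Planner: ∂(Σu_j)/∂s_i = Σα_j − 1 = 0.9 > 0, so everyone contributes w_i; S^SO = 31, W^SO = 31 + 0.9·31 = 58.9.
Deadweight loss = 19.8.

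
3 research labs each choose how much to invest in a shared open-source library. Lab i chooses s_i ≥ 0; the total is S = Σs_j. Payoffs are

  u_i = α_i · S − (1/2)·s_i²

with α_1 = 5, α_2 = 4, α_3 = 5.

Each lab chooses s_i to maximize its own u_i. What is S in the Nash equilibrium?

14

Lab i's FOC: ∂u_i/∂s_i = α_i − s_i = 0, so s_i* = α_i.
NE contributions = (5, 4, 5); S = 14.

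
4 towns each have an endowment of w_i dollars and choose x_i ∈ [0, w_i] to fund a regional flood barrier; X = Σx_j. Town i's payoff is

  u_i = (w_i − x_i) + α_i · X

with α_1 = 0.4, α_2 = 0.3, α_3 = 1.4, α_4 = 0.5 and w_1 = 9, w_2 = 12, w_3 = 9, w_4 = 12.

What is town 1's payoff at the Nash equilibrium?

12.6

∂u_i/∂x_i = α_i − 1, so town i contributes w_i if α_i > 1, else 0.
α_i > 1 for i ∈ {3}; NE contributions (0, 0, 9, 0), X = 9.
u_1 = (9 − 0) + 0.4·9 = 12.6.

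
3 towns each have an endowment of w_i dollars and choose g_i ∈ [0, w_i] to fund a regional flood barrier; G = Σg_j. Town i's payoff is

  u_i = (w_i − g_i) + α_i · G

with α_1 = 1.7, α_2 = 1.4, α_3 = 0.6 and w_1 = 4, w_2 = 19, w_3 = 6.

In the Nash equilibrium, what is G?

∂u_i/∂g_i = α_i − 1, so town i contributes w_i if α_i > 1, else 0.
α_i > 1 for i ∈ {1, 2}; NE contributions (4, 19, 0), G = 23.

23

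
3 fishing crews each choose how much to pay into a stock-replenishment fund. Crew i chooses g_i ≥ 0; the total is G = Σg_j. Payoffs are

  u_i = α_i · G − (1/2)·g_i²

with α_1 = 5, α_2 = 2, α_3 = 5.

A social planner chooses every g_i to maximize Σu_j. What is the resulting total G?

36

Planner FOC: ∂(Σu_j)/∂g_i = (Σα_j) − g_i = 0, so g_i^SO = Σα_j = 12 for every i; G^SO = 36.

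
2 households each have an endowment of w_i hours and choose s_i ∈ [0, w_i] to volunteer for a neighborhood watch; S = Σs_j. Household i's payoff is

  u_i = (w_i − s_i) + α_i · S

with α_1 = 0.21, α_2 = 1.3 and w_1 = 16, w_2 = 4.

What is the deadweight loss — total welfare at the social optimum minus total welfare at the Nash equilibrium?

8.16

∂u_i/∂s_i = α_i − 1, so household i contributes w_i if α_i > 1, else 0.
α_i > 1 for i ∈ {2}; NE contributions (0, 4), S = 4.
W^NE = Σw_i − S^NE + (Σα_i)·S^NE = 20 + 0.51·4 = 22.04.
Planner: ∂(Σu_j)/∂s_i = Σα_j − 1 = 0.51 > 0, so everyone contributes w_i; S^SO = 20, W^SO = 20 + 0.51·20 = 30.2.
Deadweight loss = 8.16.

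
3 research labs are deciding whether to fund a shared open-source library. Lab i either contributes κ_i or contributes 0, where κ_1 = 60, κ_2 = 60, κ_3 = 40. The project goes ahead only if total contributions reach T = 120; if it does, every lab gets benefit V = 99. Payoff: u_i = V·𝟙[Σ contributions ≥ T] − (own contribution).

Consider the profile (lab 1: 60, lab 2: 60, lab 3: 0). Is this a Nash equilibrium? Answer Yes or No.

Total = 120 ≥ 120: provided.
Lab 1 (pledges 60, payoff 39): dropping to 0 → total 60, payoff 0. No gain.
Lab 2 (pledges 60, payoff 39): dropping to 0 → total 60, payoff 0. No gain.
Lab 3 (pledges 0, payoff 99): pledging 40 → total 160, payoff 59. No gain.

Yes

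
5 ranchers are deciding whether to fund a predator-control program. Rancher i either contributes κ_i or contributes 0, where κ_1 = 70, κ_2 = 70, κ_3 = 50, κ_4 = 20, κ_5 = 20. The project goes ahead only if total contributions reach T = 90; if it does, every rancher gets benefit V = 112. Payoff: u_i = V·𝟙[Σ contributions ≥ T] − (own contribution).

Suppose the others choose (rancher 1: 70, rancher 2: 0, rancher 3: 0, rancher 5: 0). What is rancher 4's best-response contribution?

Others' total = 70. Contributing 20 brings total to 90 ≥ 90: gain V − κ_4 = 92.
Best response: 20.

20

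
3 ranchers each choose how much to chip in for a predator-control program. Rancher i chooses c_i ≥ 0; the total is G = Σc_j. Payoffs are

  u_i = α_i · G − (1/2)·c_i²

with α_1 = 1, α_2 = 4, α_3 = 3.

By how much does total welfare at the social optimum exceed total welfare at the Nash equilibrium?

Rancher i's FOC: ∂u_i/∂c_i = α_i − c_i = 0, so c_i* = α_i.
NE contributions = (1, 4, 3); G = 8.
W^NE = (Σα)·G − ½Σα_i² = 8² − ½·26 = 51.
Planner sets c_i = Σα_j = 8 for every i, so G^SO = 3·8 = 24.
W^SO = (Σα)·G^SO − ½·3·(Σα)² = (3/2)·8² = 96.
Deadweight loss = W^SO − W^NE = 45.

45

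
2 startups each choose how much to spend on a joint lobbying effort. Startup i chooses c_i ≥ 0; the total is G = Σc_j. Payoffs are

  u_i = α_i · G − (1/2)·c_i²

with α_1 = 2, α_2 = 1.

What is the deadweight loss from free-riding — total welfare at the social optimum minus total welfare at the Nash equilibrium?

Startup i's FOC: ∂u_i/∂c_i = α_i − c_i = 0, so c_i* = α_i.
NE contributions = (2, 1); G = 3.
W^NE = (Σα)·G − ½Σα_i² = 3² − ½·5 = 6.5.
Planner sets c_i = Σα_j = 3 for every i, so G^SO = 2·3 = 6.
W^SO = (Σα)·G^SO − ½·2·(Σα)² = (2/2)·3² = 9.
Deadweight loss = W^SO − W^NE = 2.5.

2.5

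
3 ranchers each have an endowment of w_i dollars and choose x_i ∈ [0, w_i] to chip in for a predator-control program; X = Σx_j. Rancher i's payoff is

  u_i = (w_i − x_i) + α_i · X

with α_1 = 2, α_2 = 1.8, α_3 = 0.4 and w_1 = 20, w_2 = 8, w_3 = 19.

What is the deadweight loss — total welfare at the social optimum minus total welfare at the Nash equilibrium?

60.8

∂u_i/∂x_i = α_i − 1, so rancher i contributes w_i if α_i > 1, else 0.
α_i > 1 for i ∈ {1, 2}; NE contributions (20, 8, 0), X = 28.
W^NE = Σw_i − X^NE + (Σα_i)·X^NE = 47 + 3.2·28 = 136.6.
Planner: ∂(Σu_j)/∂x_i = Σα_j − 1 = 3.2 > 0, so everyone contributes w_i; X^SO = 47, W^SO = 47 + 3.2·47 = 197.4.
Deadweight loss = 60.8.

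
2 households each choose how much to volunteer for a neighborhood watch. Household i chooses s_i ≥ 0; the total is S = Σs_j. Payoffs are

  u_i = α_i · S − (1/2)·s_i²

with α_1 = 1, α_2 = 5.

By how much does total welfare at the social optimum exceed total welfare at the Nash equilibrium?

Household i's FOC: ∂u_i/∂s_i = α_i − s_i = 0, so s_i* = α_i.
NE contributions = (1, 5); S = 6.
W^NE = (Σα)·S − ½Σα_i² = 6² − ½·26 = 23.
Planner sets s_i = Σα_j = 6 for every i, so S^SO = 2·6 = 12.
W^SO = (Σα)·S^SO − ½·2·(Σα)² = (2/2)·6² = 36.
Deadweight loss = W^SO − W^NE = 13.

13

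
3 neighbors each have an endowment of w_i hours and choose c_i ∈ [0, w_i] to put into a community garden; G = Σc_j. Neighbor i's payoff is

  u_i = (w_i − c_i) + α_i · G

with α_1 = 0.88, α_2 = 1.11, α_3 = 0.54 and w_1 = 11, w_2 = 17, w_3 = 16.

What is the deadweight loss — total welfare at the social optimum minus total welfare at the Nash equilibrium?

∂u_i/∂c_i = α_i − 1, so neighbor i contributes w_i if α_i > 1, else 0.
α_i > 1 for i ∈ {2}; NE contributions (0, 17, 0), G = 17.
W^NE = Σw_i − G^NE + (Σα_i)·G^NE = 44 + 1.53·17 = 70.01.
Planner: ∂(Σu_j)/∂c_i = Σα_j − 1 = 1.53 > 0, so everyone contributes w_i; G^SO = 44, W^SO = 44 + 1.53·44 = 111.32.
Deadweight loss = 41.31.

41.31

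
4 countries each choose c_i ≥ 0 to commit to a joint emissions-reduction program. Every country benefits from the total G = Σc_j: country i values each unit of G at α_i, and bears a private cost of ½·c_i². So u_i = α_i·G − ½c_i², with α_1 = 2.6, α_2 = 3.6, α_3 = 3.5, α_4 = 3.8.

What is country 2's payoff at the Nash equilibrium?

Country i's FOC: ∂u_i/∂c_i = α_i − c_i = 0, so c_i* = α_i.
NE contributions = (2.6, 3.6, 3.5, 3.8); G = 13.5.
u_2 = α_2·G − ½·(c_2)² = 3.6·13.5 − ½·3.6² = 42.12.

42.12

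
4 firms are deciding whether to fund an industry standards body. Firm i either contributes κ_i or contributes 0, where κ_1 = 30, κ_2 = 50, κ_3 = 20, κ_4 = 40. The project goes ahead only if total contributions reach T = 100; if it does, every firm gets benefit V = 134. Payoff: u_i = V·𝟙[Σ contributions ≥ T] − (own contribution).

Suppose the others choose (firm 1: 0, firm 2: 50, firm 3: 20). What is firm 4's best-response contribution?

40

Others' total = 70. Contributing 40 brings total to 110 ≥ 100: gain V − κ_4 = 94.
Best response: 40.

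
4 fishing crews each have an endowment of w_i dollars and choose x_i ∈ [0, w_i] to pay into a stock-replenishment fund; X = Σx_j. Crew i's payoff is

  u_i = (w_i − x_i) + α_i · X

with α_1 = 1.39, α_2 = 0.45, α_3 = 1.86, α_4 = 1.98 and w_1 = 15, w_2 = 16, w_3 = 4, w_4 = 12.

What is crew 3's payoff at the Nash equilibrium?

57.66

∂u_i/∂x_i = α_i − 1, so crew i contributes w_i if α_i > 1, else 0.
α_i > 1 for i ∈ {1, 3, 4}; NE contributions (15, 0, 4, 12), X = 31.
u_3 = (4 − 4) + 1.86·31 = 57.66.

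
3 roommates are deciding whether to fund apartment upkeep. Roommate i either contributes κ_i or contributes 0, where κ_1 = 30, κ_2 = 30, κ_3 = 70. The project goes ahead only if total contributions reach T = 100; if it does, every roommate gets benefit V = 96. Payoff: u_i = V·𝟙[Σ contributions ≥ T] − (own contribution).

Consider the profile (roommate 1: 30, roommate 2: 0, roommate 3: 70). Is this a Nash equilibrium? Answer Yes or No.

Total = 100 ≥ 100: provided.
Roommate 1 (pledges 30, payoff 66): dropping to 0 → total 70, payoff 0. No gain.
Roommate 2 (pledges 0, payoff 96): pledging 30 → total 130, payoff 66. No gain.
Roommate 3 (pledges 70, payoff 26): dropping to 0 → total 30, payoff 0. No gain.

Yes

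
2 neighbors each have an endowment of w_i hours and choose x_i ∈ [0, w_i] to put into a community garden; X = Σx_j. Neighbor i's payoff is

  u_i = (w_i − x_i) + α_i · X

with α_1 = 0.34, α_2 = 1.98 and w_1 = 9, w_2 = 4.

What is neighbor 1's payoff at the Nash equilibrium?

∂u_i/∂x_i = α_i − 1, so neighbor i contributes w_i if α_i > 1, else 0.
α_i > 1 for i ∈ {2}; NE contributions (0, 4), X = 4.
u_1 = (9 − 0) + 0.34·4 = 10.36.

10.36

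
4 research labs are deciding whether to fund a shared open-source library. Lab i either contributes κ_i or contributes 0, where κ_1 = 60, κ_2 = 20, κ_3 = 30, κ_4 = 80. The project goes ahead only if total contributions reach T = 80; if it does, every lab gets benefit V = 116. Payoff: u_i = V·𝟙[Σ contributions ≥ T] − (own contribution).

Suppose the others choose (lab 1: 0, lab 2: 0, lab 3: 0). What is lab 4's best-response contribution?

Others' total = 0. Contributing 80 brings total to 80 ≥ 80: gain V − κ_4 = 36.
Best response: 80.

80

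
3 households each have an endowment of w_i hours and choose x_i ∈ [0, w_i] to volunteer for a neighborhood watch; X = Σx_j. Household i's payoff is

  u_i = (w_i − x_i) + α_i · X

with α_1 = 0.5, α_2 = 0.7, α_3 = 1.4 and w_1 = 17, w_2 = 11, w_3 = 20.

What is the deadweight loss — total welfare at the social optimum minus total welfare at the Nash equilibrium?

44.8

∂u_i/∂x_i = α_i − 1, so household i contributes w_i if α_i > 1, else 0.
α_i > 1 for i ∈ {3}; NE contributions (0, 0, 20), X = 20.
W^NE = Σw_i − X^NE + (Σα_i)·X^NE = 48 + 1.6·20 = 80.
Planner: ∂(Σu_j)/∂x_i = Σα_j − 1 = 1.6 > 0, so everyone contributes w_i; X^SO = 48, W^SO = 48 + 1.6·48 = 124.8.
Deadweight loss = 44.8.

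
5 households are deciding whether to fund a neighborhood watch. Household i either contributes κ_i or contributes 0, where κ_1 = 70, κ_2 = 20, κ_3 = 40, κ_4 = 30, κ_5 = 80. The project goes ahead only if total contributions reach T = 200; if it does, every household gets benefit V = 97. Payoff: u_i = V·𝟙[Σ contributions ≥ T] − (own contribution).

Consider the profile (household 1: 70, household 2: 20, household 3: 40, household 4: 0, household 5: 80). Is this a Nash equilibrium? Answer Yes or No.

Total = 210 ≥ 200: provided.
Household 1 (pledges 70, payoff 27): dropping to 0 → total 140, payoff 0. No gain.
Household 2 (pledges 20, payoff 77): dropping to 0 → total 190, payoff 0. No gain.
Household 3 (pledges 40, payoff 57): dropping to 0 → total 170, payoff 0. No gain.
Household 4 (pledges 0, payoff 97): pledging 30 → total 240, payoff 67. No gain.
Household 5 (pledges 80, payoff 17): dropping to 0 → total 130, payoff 0. No gain.

Yes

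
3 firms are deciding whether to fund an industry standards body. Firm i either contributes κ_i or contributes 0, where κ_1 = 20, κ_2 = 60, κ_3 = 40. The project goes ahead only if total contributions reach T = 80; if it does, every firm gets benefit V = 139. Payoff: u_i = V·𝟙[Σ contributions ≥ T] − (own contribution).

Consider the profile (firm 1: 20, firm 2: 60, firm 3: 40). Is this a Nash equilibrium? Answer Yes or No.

Total = 120 ≥ 80: provided.
Firm 1 (pledges 20, payoff 119): dropping to 0 → total 100, payoff 139. Profitable deviation.

No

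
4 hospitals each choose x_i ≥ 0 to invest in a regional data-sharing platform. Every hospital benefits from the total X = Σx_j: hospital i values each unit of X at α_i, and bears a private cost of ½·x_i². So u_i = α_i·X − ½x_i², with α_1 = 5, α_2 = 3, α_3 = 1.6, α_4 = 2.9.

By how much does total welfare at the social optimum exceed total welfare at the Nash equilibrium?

178.735

Hospital i's FOC: ∂u_i/∂x_i = α_i − x_i = 0, so x_i* = α_i.
NE contributions = (5, 3, 1.6, 2.9); X = 12.5.
W^NE = (Σα)·X − ½Σα_i² = 12.5² − ½·44.97 = 133.765.
Planner sets x_i = Σα_j = 12.5 for every i, so X^SO = 4·12.5 = 50.
W^SO = (Σα)·X^SO − ½·4·(Σα)² = (4/2)·12.5² = 312.5.
Deadweight loss = W^SO − W^NE = 178.735.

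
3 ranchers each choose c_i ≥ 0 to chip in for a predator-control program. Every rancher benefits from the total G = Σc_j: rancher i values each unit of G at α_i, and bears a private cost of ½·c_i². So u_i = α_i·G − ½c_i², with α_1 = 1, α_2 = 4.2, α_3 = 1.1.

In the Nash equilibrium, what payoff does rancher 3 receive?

Rancher i's FOC: ∂u_i/∂c_i = α_i − c_i = 0, so c_i* = α_i.
NE contributions = (1, 4.2, 1.1); G = 6.3.
u_3 = α_3·G − ½·(c_3)² = 1.1·6.3 − ½·1.1² = 6.325.

6.325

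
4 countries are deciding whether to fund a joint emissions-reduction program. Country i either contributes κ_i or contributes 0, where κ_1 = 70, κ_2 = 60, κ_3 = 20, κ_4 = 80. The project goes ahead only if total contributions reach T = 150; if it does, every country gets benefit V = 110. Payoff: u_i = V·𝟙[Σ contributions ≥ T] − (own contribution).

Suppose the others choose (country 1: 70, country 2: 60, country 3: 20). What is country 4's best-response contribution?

0

Others' total = 150 ≥ 150; contributing adds cost 80 for no extra benefit.
Best response: 0.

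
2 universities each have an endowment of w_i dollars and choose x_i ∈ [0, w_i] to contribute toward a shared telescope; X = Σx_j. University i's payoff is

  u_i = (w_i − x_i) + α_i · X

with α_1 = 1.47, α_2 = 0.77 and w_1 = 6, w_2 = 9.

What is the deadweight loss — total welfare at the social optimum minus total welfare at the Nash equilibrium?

11.16

∂u_i/∂x_i = α_i − 1, so university i contributes w_i if α_i > 1, else 0.
α_i > 1 for i ∈ {1}; NE contributions (6, 0), X = 6.
W^NE = Σw_i − X^NE + (Σα_i)·X^NE = 15 + 1.24·6 = 22.44.
Planner: ∂(Σu_j)/∂x_i = Σα_j − 1 = 1.24 > 0, so everyone contributes w_i; X^SO = 15, W^SO = 15 + 1.24·15 = 33.6.
Deadweight loss = 11.16.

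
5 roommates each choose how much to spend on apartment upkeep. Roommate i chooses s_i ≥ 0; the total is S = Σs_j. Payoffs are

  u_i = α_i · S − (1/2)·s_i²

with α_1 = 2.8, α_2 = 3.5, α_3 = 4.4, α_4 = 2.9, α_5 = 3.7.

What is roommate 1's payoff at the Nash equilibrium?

44.52

Roommate i's FOC: ∂u_i/∂s_i = α_i − s_i = 0, so s_i* = α_i.
NE contributions = (2.8, 3.5, 4.4, 2.9, 3.7); S = 17.3.
u_1 = α_1·S − ½·(s_1)² = 2.8·17.3 − ½·2.8² = 44.52.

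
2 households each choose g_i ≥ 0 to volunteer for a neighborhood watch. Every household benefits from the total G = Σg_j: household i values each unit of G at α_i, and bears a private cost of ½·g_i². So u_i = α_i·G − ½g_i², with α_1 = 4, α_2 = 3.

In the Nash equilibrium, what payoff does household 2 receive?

16.5

Household i's FOC: ∂u_i/∂g_i = α_i − g_i = 0, so g_i* = α_i.
NE contributions = (4, 3); G = 7.
u_2 = α_2·G − ½·(g_2)² = 3·7 − ½·3² = 16.5.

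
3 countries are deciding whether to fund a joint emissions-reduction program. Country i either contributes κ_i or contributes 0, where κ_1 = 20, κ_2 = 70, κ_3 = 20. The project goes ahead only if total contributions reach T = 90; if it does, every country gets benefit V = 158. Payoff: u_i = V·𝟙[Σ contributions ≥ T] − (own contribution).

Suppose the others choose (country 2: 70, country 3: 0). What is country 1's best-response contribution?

Others' total = 70. Contributing 20 brings total to 90 ≥ 90: gain V − κ_1 = 138.
Best response: 20.

20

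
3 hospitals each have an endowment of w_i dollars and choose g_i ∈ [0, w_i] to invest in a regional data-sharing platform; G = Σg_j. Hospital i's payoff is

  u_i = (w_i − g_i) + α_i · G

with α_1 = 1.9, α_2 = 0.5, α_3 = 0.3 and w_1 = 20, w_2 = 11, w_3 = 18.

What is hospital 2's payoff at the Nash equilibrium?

∂u_i/∂g_i = α_i − 1, so hospital i contributes w_i if α_i > 1, else 0.
α_i > 1 for i ∈ {1}; NE contributions (20, 0, 0), G = 20.
u_2 = (11 − 0) + 0.5·20 = 21.

21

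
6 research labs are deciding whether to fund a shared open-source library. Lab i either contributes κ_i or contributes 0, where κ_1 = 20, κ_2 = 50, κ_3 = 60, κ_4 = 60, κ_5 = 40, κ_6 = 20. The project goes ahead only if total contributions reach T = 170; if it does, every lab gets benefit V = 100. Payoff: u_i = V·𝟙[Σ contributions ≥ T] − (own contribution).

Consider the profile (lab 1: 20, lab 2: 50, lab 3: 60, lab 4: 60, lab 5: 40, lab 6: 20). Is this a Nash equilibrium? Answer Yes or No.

Total = 250 ≥ 170: provided.
Lab 1 (pledges 20, payoff 80): dropping to 0 → total 230, payoff 100. Profitable deviation.

No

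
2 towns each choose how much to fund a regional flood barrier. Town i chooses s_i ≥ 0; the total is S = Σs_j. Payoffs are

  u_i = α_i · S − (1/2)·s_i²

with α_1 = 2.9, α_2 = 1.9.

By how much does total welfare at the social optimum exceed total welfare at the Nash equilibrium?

6.01

Town i's FOC: ∂u_i/∂s_i = α_i − s_i = 0, so s_i* = α_i.
NE contributions = (2.9, 1.9); S = 4.8.
W^NE = (Σα)·S − ½Σα_i² = 4.8² − ½·12.02 = 17.03.
Planner sets s_i = Σα_j = 4.8 for every i, so S^SO = 2·4.8 = 9.6.
W^SO = (Σα)·S^SO − ½·2·(Σα)² = (2/2)·4.8² = 23.04.
Deadweight loss = W^SO − W^NE = 6.01.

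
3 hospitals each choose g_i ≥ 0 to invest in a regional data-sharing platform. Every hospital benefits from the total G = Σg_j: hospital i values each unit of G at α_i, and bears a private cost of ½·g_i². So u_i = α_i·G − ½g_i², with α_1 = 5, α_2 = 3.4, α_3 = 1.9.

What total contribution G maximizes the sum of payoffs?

30.9

Planner FOC: ∂(Σu_j)/∂g_i = (Σα_j) − g_i = 0, so g_i^SO = Σα_j = 10.3 for every i; G^SO = 30.9.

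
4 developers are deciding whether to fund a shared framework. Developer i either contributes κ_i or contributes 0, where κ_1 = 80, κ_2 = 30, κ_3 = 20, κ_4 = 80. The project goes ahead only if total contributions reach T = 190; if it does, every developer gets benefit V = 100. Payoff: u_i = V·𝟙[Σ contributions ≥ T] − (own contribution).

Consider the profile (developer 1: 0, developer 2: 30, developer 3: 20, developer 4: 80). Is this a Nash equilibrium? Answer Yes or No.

Total = 130 < 190: not provided.
Developer 1 (pledges 0, payoff 0): pledging 80 → total 210, payoff 20. Profitable deviation.

No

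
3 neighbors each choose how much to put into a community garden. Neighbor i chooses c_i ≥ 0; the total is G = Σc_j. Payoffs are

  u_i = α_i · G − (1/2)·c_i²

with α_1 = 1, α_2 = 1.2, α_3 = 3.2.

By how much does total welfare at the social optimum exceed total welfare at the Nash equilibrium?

Neighbor i's FOC: ∂u_i/∂c_i = α_i − c_i = 0, so c_i* = α_i.
NE contributions = (1, 1.2, 3.2); G = 5.4.
W^NE = (Σα)·G − ½Σα_i² = 5.4² − ½·12.68 = 22.82.
Planner sets c_i = Σα_j = 5.4 for every i, so G^SO = 3·5.4 = 16.2.
W^SO = (Σα)·G^SO − ½·3·(Σα)² = (3/2)·5.4² = 43.74.
Deadweight loss = W^SO − W^NE = 20.92.

20.92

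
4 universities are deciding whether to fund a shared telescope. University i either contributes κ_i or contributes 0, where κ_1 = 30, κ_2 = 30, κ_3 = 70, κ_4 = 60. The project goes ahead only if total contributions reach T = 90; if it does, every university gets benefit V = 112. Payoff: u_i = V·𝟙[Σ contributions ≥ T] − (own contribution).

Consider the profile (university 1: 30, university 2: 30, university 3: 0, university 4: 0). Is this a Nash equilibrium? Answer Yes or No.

No

Total = 60 < 90: not provided.
University 1 (pledges 30, payoff -30): dropping to 0 → total 30, payoff 0. Profitable deviation.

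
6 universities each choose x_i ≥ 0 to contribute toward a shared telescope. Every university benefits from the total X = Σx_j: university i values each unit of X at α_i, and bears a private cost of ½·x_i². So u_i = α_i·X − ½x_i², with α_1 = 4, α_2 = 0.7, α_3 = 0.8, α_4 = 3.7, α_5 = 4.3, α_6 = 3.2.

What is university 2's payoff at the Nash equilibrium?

11.445

University i's FOC: ∂u_i/∂x_i = α_i − x_i = 0, so x_i* = α_i.
NE contributions = (4, 0.7, 0.8, 3.7, 4.3, 3.2); X = 16.7.
u_2 = α_2·X − ½·(x_2)² = 0.7·16.7 − ½·0.7² = 11.445.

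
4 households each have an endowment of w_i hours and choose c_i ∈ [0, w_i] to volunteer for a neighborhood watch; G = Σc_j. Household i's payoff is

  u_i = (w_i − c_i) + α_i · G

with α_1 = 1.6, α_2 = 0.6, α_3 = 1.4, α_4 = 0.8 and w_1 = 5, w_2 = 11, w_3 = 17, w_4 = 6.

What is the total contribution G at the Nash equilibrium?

∂u_i/∂c_i = α_i − 1, so household i contributes w_i if α_i > 1, else 0.
α_i > 1 for i ∈ {1, 3}; NE contributions (5, 0, 17, 0), G = 22.

22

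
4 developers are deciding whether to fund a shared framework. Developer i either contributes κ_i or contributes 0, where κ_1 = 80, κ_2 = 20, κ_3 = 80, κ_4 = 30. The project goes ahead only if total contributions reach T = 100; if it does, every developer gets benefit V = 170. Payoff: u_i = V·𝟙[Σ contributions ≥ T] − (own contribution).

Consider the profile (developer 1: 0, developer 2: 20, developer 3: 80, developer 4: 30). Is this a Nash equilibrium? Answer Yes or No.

No

Total = 130 ≥ 100: provided.
Developer 1 (pledges 0, payoff 170): pledging 80 → total 210, payoff 90. No gain.
Developer 2 (pledges 20, payoff 150): dropping to 0 → total 110, payoff 170. Profitable deviation.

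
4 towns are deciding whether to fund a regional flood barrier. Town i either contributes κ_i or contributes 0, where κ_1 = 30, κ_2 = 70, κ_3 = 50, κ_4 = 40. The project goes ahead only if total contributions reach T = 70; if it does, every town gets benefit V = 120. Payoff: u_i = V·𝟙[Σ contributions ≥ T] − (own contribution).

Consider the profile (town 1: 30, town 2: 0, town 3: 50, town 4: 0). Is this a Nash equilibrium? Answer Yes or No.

Total = 80 ≥ 70: provided.
Town 1 (pledges 30, payoff 90): dropping to 0 → total 50, payoff 0. No gain.
Town 2 (pledges 0, payoff 120): pledging 70 → total 150, payoff 50. No gain.
Town 3 (pledges 50, payoff 70): dropping to 0 → total 30, payoff 0. No gain.
Town 4 (pledges 0, payoff 120): pledging 40 → total 120, payoff 80. No gain.

Yes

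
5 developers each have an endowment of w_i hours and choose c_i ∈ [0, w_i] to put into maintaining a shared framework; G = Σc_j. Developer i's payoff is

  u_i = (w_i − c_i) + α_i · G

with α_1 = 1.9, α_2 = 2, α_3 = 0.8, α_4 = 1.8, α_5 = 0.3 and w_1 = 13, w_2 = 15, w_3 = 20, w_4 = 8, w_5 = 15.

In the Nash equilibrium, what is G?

36

∂u_i/∂c_i = α_i − 1, so developer i contributes w_i if α_i > 1, else 0.
α_i > 1 for i ∈ {1, 2, 4}; NE contributions (13, 15, 0, 8, 0), G = 36.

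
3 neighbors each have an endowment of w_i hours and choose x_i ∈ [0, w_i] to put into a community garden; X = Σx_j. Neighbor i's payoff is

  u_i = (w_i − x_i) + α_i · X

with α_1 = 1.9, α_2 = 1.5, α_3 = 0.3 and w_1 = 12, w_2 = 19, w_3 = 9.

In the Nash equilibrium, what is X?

31

∂u_i/∂x_i = α_i − 1, so neighbor i contributes w_i if α_i > 1, else 0.
α_i > 1 for i ∈ {1, 2}; NE contributions (12, 19, 0), X = 31.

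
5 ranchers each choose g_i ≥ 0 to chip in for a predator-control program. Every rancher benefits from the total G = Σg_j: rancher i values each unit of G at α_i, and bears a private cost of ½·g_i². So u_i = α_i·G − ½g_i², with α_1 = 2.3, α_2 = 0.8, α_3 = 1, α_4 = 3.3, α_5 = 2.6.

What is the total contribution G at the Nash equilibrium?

10

Rancher i's FOC: ∂u_i/∂g_i = α_i − g_i = 0, so g_i* = α_i.
NE contributions = (2.3, 0.8, 1, 3.3, 2.6); G = 10.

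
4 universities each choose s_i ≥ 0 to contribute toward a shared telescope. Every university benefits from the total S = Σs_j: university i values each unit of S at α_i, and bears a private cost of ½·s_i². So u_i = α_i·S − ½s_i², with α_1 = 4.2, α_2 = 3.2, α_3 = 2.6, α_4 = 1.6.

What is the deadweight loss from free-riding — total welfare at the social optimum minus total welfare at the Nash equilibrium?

153.16

University i's FOC: ∂u_i/∂s_i = α_i − s_i = 0, so s_i* = α_i.
NE contributions = (4.2, 3.2, 2.6, 1.6); S = 11.6.
W^NE = (Σα)·S − ½Σα_i² = 11.6² − ½·37.2 = 115.96.
Planner sets s_i = Σα_j = 11.6 for every i, so S^SO = 4·11.6 = 46.4.
W^SO = (Σα)·S^SO − ½·4·(Σα)² = (4/2)·11.6² = 269.12.
Deadweight loss = W^SO − W^NE = 153.16.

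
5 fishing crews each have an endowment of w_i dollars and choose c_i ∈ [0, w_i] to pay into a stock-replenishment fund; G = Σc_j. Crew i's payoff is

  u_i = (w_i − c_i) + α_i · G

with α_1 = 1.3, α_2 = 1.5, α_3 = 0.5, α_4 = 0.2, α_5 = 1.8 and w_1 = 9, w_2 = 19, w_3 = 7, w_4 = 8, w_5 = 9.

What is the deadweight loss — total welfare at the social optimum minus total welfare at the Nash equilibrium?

64.5

∂u_i/∂c_i = α_i − 1, so crew i contributes w_i if α_i > 1, else 0.
α_i > 1 for i ∈ {1, 2, 5}; NE contributions (9, 19, 0, 0, 9), G = 37.
W^NE = Σw_i − G^NE + (Σα_i)·G^NE = 52 + 4.3·37 = 211.1.
Planner: ∂(Σu_j)/∂c_i = Σα_j − 1 = 4.3 > 0, so everyone contributes w_i; G^SO = 52, W^SO = 52 + 4.3·52 = 275.6.
Deadweight loss = 64.5.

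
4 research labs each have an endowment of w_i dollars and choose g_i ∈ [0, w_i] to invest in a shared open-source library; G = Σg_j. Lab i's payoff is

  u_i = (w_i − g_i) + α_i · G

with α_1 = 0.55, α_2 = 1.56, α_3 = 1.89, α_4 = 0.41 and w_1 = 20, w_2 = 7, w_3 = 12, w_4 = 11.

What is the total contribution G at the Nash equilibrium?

19

∂u_i/∂g_i = α_i − 1, so lab i contributes w_i if α_i > 1, else 0.
α_i > 1 for i ∈ {2, 3}; NE contributions (0, 7, 12, 0), G = 19.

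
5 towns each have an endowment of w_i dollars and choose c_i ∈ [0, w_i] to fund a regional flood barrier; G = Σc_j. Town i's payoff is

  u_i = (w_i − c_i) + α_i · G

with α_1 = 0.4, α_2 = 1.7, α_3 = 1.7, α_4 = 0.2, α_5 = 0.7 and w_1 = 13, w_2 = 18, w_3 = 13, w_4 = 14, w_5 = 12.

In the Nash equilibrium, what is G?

∂u_i/∂c_i = α_i − 1, so town i contributes w_i if α_i > 1, else 0.
α_i > 1 for i ∈ {2, 3}; NE contributions (0, 18, 13, 0, 0), G = 31.

31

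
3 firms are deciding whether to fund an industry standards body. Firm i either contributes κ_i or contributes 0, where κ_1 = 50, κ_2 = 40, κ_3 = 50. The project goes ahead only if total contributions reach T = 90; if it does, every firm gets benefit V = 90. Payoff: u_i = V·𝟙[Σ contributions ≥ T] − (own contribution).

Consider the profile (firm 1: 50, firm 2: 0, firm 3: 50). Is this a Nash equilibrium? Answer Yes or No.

Total = 100 ≥ 90: provided.
Firm 1 (pledges 50, payoff 40): dropping to 0 → total 50, payoff 0. No gain.
Firm 2 (pledges 0, payoff 90): pledging 40 → total 140, payoff 50. No gain.
Firm 3 (pledges 50, payoff 40): dropping to 0 → total 50, payoff 0. No gain.

Yes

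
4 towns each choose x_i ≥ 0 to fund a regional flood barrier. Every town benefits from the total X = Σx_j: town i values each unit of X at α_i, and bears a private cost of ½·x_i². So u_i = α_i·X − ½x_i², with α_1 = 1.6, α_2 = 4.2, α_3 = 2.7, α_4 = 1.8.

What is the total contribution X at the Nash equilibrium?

10.3

Town i's FOC: ∂u_i/∂x_i = α_i − x_i = 0, so x_i* = α_i.
NE contributions = (1.6, 4.2, 2.7, 1.8); X = 10.3.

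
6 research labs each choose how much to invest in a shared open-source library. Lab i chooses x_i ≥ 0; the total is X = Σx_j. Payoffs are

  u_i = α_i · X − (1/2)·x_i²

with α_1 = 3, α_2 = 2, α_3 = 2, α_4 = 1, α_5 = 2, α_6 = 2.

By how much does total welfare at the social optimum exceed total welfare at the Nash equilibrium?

Lab i's FOC: ∂u_i/∂x_i = α_i − x_i = 0, so x_i* = α_i.
NE contributions = (3, 2, 2, 1, 2, 2); X = 12.
W^NE = (Σα)·X − ½Σα_i² = 12² − ½·26 = 131.
Planner sets x_i = Σα_j = 12 for every i, so X^SO = 6·12 = 72.
W^SO = (Σα)·X^SO − ½·6·(Σα)² = (6/2)·12² = 432.
Deadweight loss = W^SO − W^NE = 301.

301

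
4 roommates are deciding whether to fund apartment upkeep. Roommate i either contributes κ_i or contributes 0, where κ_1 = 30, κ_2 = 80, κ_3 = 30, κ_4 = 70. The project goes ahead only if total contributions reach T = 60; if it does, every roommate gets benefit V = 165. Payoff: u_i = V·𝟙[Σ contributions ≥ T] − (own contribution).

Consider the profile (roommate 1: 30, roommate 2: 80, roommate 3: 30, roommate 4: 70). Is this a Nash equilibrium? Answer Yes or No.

No

Total = 210 ≥ 60: provided.
Roommate 1 (pledges 30, payoff 135): dropping to 0 → total 180, payoff 165. Profitable deviation.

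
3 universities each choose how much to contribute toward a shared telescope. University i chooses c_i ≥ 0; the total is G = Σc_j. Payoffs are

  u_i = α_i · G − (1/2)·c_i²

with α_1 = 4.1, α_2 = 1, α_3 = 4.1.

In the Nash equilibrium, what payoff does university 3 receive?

University i's FOC: ∂u_i/∂c_i = α_i − c_i = 0, so c_i* = α_i.
NE contributions = (4.1, 1, 4.1); G = 9.2.
u_3 = α_3·G − ½·(c_3)² = 4.1·9.2 − ½·4.1² = 29.315.

29.315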